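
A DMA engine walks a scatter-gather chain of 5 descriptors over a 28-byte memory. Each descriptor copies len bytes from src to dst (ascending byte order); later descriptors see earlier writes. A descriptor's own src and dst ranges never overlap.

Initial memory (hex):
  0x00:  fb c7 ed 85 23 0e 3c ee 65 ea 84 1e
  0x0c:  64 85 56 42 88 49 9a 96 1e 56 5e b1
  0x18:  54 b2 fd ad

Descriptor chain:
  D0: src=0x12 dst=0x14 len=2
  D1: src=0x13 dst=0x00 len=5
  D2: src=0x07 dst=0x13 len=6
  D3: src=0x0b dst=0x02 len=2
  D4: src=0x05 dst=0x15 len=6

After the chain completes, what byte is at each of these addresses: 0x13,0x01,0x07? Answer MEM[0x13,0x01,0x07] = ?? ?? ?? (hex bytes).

#0 dst[0x14+2] := {0x9a,0x96}
#1 dst[0x00+5] := {0x96,0x9a,0x96,0x5e,0xb1}
#2 dst[0x13+6] := {0xee,0x65,0xea,0x84,0x1e,0x64}
#3 dst[0x02+2] := {0x1e,0x64}
#4 dst[0x15+6] := {0x0e,0x3c,0xee,0x65,0xea,0x84}
query mem[0x13]=0xee, mem[0x01]=0x9a, mem[0x07]=0xee

MEM[0x13,0x01,0x07] = ee 9a ee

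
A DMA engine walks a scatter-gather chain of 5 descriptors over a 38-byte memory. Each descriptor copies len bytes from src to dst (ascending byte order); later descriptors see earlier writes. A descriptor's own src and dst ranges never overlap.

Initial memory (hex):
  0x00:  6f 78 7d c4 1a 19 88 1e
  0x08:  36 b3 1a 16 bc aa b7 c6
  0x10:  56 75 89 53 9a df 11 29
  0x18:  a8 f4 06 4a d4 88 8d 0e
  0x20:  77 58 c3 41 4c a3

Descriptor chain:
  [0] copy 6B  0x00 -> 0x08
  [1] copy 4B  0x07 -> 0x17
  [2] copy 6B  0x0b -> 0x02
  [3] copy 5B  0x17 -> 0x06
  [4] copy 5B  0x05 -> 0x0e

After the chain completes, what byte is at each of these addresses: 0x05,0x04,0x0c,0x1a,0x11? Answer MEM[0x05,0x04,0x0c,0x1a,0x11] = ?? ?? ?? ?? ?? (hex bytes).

MEM[0x05,0x04,0x0c,0x1a,0x11] = b7 19 1a 7d 78

D0: mem[0x08..0x0d] <- [6f 78 7d c4 1a 19]
D1: mem[0x17..0x1a] <- [1e 6f 78 7d]
D2: mem[0x02..0x07] <- [c4 1a 19 b7 c6 56]
D3: mem[0x06..0x0a] <- [1e 6f 78 7d 4a]
D4: mem[0x0e..0x12] <- [b7 1e 6f 78 7d]
query mem[0x05]=0xb7, mem[0x04]=0x19, mem[0x0c]=0x1a, mem[0x1a]=0x7d, mem[0x11]=0x78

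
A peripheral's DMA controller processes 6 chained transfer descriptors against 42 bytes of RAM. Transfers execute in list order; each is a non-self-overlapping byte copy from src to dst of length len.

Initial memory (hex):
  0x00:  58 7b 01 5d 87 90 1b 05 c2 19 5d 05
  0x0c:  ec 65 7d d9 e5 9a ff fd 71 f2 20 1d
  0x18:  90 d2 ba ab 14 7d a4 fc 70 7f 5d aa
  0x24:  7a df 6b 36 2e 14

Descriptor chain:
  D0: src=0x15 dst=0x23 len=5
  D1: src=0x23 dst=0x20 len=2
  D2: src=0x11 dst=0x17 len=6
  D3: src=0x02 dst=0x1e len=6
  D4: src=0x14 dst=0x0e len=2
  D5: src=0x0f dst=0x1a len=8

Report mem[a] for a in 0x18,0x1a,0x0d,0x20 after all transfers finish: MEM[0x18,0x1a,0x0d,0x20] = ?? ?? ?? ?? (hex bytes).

D0: mem[0x23..0x27] <- [f2 20 1d 90 d2]
D1: mem[0x20..0x21] <- [f2 20]
D2: mem[0x17..0x1c] <- [9a ff fd 71 f2 20]
D3: mem[0x1e..0x23] <- [01 5d 87 90 1b 05]
D4: mem[0x0e..0x0f] <- [71 f2]
D5: mem[0x1a..0x21] <- [f2 e5 9a ff fd 71 f2 20]
query mem[0x18]=0xff, mem[0x1a]=0xf2, mem[0x0d]=0x65, mem[0x20]=0xf2

MEM[0x18,0x1a,0x0d,0x20] = ff f2 65 f2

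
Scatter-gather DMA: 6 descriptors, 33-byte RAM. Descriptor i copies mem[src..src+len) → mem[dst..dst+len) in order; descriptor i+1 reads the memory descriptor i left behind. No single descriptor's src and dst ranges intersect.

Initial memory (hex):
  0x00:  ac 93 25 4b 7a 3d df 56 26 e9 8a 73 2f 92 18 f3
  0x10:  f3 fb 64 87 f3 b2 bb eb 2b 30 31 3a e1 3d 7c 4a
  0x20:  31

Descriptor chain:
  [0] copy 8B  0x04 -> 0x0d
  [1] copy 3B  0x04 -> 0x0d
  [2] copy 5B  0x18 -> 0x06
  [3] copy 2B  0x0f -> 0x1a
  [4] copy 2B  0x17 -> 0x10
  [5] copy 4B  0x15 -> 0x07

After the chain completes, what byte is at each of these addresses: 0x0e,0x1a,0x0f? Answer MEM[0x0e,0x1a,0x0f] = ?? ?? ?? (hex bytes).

MEM[0x0e,0x1a,0x0f] = 3d df df

D0: mem[0x0d..0x14] <- [7a 3d df 56 26 e9 8a 73]
D1: mem[0x0d..0x0f] <- [7a 3d df]
D2: mem[0x06..0x0a] <- [2b 30 31 3a e1]
D3: mem[0x1a..0x1b] <- [df 56]
D4: mem[0x10..0x11] <- [eb 2b]
D5: mem[0x07..0x0a] <- [b2 bb eb 2b]
query mem[0x0e]=0x3d, mem[0x1a]=0xdf, mem[0x0f]=0xdf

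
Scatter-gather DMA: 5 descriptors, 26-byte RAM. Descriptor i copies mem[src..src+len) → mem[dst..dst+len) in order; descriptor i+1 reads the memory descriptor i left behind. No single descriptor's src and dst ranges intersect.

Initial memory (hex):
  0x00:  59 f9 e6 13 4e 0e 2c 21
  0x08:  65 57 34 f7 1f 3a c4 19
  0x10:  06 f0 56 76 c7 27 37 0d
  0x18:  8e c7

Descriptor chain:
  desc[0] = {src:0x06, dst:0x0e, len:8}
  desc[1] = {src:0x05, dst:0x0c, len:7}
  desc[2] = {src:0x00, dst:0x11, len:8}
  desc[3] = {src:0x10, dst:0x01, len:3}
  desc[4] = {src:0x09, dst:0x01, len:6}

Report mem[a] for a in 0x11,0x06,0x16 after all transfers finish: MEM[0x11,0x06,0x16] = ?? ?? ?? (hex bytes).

MEM[0x11,0x06,0x16] = 59 21 0e

  after D0: wrote 8B at 0x0e = 2c21655734f71f3a
  after D1: wrote 7B at 0x0c = 0e2c21655734f7
  after D2: wrote 8B at 0x11 = 59f9e6134e0e2c21
  after D3: wrote 3B at 0x01 = 5759f9
  after D4: wrote 6B at 0x01 = 5734f70e2c21
query mem[0x11]=0x59, mem[0x06]=0x21, mem[0x16]=0x0e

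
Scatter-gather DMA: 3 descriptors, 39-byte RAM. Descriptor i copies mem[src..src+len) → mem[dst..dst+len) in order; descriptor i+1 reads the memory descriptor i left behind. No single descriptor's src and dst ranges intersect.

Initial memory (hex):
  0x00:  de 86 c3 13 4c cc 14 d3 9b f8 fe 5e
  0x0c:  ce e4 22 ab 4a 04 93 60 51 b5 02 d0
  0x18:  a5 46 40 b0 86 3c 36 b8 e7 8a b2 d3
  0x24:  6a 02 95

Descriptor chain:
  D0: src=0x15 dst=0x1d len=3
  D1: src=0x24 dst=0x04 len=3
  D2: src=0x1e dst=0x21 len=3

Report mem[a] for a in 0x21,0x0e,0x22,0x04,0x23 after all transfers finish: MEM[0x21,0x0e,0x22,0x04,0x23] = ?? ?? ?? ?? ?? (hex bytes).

MEM[0x21,0x0e,0x22,0x04,0x23] = 02 22 d0 6a e7

[0] 0x15->0x1d len=3 : b5 02 d0
[1] 0x24->0x04 len=3 : 6a 02 95
[2] 0x1e->0x21 len=3 : 02 d0 e7
query mem[0x21]=0x02, mem[0x0e]=0x22, mem[0x22]=0xd0, mem[0x04]=0x6a, mem[0x23]=0xe7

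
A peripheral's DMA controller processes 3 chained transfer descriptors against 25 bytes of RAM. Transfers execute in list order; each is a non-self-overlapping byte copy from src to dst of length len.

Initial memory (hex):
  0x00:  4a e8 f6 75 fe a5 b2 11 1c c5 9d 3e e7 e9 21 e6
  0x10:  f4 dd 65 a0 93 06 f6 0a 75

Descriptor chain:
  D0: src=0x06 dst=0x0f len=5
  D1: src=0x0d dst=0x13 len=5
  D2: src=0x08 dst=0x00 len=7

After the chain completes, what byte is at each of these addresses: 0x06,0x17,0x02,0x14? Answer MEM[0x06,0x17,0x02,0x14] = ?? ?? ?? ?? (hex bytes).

MEM[0x06,0x17,0x02,0x14] = 21 1c 9d 21

#0 dst[0x0f+5] := {0xb2,0x11,0x1c,0xc5,0x9d}
#1 dst[0x13+5] := {0xe9,0x21,0xb2,0x11,0x1c}
#2 dst[0x00+7] := {0x1c,0xc5,0x9d,0x3e,0xe7,0xe9,0x21}
query mem[0x06]=0x21, mem[0x17]=0x1c, mem[0x02]=0x9d, mem[0x14]=0x21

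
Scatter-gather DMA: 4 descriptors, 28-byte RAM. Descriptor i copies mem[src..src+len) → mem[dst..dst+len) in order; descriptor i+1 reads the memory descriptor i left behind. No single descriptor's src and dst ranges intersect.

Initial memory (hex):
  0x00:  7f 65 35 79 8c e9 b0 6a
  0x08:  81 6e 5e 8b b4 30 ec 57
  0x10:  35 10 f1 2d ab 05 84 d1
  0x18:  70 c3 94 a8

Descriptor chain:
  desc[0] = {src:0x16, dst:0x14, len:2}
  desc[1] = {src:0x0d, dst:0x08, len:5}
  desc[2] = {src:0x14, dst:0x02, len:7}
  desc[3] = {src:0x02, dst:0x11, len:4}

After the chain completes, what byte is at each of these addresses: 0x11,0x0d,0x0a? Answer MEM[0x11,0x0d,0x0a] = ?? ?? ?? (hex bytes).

MEM[0x11,0x0d,0x0a] = 84 30 57

  after D0: wrote 2B at 0x14 = 84d1
  after D1: wrote 5B at 0x08 = 30ec573510
  after D2: wrote 7B at 0x02 = 84d184d170c394
  after D3: wrote 4B at 0x11 = 84d184d1
query mem[0x11]=0x84, mem[0x0d]=0x30, mem[0x0a]=0x57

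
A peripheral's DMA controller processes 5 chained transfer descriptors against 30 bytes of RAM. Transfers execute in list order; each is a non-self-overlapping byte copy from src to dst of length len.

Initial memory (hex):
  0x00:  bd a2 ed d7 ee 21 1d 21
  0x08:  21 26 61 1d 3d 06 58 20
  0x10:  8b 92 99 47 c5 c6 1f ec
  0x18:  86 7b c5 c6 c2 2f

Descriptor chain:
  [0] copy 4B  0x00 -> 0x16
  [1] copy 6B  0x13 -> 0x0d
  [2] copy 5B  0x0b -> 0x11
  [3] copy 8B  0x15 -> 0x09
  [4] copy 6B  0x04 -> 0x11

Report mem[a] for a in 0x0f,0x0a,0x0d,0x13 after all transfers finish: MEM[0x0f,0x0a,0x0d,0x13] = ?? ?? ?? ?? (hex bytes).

MEM[0x0f,0x0a,0x0d,0x13] = c6 bd d7 1d

D0: mem[0x16..0x19] <- [bd a2 ed d7]
D1: mem[0x0d..0x12] <- [47 c5 c6 bd a2 ed]
D2: mem[0x11..0x15] <- [1d 3d 47 c5 c6]
D3: mem[0x09..0x10] <- [c6 bd a2 ed d7 c5 c6 c2]
D4: mem[0x11..0x16] <- [ee 21 1d 21 21 c6]
query mem[0x0f]=0xc6, mem[0x0a]=0xbd, mem[0x0d]=0xd7, mem[0x13]=0x1d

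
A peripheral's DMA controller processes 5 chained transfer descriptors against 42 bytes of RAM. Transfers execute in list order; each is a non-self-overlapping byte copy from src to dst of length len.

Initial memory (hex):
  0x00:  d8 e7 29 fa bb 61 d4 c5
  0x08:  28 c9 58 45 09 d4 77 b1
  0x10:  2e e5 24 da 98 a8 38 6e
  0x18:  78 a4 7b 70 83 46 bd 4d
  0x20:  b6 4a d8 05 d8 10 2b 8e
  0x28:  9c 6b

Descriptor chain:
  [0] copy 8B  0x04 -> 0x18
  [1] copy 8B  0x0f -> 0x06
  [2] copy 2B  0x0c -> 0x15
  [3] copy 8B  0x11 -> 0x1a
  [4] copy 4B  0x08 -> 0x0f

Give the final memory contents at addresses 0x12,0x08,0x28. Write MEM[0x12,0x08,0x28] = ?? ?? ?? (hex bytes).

#0 dst[0x18+8] := {0xbb,0x61,0xd4,0xc5,0x28,0xc9,0x58,0x45}
#1 dst[0x06+8] := {0xb1,0x2e,0xe5,0x24,0xda,0x98,0xa8,0x38}
#2 dst[0x15+2] := {0xa8,0x38}
#3 dst[0x1a+8] := {0xe5,0x24,0xda,0x98,0xa8,0x38,0x6e,0xbb}
#4 dst[0x0f+4] := {0xe5,0x24,0xda,0x98}
query mem[0x12]=0x98, mem[0x08]=0xe5, mem[0x28]=0x9c

MEM[0x12,0x08,0x28] = 98 e5 9c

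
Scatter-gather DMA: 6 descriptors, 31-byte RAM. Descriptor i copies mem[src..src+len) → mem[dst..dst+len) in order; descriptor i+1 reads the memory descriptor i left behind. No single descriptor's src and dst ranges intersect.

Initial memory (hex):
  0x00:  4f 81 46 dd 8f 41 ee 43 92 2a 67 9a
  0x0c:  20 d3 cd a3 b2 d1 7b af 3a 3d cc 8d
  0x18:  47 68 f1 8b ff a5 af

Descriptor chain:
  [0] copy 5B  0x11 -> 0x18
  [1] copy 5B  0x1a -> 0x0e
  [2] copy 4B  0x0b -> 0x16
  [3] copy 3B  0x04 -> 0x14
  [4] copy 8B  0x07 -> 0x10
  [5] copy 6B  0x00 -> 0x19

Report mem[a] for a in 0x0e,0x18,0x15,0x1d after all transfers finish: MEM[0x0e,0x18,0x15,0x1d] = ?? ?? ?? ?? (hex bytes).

MEM[0x0e,0x18,0x15,0x1d] = af d3 20 8f

  after D0: wrote 5B at 0x18 = d17baf3a3d
  after D1: wrote 5B at 0x0e = af3a3da5af
  after D2: wrote 4B at 0x16 = 9a20d3af
  after D3: wrote 3B at 0x14 = 8f41ee
  after D4: wrote 8B at 0x10 = 43922a679a20d3af
  after D5: wrote 6B at 0x19 = 4f8146dd8f41
query mem[0x0e]=0xaf, mem[0x18]=0xd3, mem[0x15]=0x20, mem[0x1d]=0x8f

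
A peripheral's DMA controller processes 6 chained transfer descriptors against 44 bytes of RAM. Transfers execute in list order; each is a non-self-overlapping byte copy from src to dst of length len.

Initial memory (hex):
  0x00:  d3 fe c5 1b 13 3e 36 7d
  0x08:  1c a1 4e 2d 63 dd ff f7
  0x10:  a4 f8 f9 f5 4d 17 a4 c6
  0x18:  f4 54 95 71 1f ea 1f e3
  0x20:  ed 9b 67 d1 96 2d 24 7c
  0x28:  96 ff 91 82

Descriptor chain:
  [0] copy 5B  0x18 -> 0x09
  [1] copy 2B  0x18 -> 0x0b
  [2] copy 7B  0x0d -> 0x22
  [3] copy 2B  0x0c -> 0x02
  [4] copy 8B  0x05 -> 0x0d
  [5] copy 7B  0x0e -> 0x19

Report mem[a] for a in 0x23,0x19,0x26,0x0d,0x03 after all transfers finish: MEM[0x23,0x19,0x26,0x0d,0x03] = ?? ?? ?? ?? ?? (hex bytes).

#0 dst[0x09+5] := {0xf4,0x54,0x95,0x71,0x1f}
#1 dst[0x0b+2] := {0xf4,0x54}
#2 dst[0x22+7] := {0x1f,0xff,0xf7,0xa4,0xf8,0xf9,0xf5}
#3 dst[0x02+2] := {0x54,0x1f}
#4 dst[0x0d+8] := {0x3e,0x36,0x7d,0x1c,0xf4,0x54,0xf4,0x54}
#5 dst[0x19+7] := {0x36,0x7d,0x1c,0xf4,0x54,0xf4,0x54}
query mem[0x23]=0xff, mem[0x19]=0x36, mem[0x26]=0xf8, mem[0x0d]=0x3e, mem[0x03]=0x1f

MEM[0x23,0x19,0x26,0x0d,0x03] = ff 36 f8 3e 1f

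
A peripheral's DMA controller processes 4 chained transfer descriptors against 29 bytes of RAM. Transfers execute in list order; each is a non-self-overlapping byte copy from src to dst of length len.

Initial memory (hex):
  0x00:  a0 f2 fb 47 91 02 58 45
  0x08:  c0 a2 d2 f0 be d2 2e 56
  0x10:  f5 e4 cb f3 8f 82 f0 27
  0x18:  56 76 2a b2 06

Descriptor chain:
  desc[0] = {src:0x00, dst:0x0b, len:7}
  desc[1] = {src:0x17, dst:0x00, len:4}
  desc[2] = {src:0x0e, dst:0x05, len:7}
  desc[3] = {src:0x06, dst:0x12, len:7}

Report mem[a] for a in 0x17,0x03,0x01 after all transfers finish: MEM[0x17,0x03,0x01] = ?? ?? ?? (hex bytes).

MEM[0x17,0x03,0x01] = 8f 2a 56

[0] 0x00->0x0b len=7 : a0 f2 fb 47 91 02 58
[1] 0x17->0x00 len=4 : 27 56 76 2a
[2] 0x0e->0x05 len=7 : 47 91 02 58 cb f3 8f
[3] 0x06->0x12 len=7 : 91 02 58 cb f3 8f f2
query mem[0x17]=0x8f, mem[0x03]=0x2a, mem[0x01]=0x56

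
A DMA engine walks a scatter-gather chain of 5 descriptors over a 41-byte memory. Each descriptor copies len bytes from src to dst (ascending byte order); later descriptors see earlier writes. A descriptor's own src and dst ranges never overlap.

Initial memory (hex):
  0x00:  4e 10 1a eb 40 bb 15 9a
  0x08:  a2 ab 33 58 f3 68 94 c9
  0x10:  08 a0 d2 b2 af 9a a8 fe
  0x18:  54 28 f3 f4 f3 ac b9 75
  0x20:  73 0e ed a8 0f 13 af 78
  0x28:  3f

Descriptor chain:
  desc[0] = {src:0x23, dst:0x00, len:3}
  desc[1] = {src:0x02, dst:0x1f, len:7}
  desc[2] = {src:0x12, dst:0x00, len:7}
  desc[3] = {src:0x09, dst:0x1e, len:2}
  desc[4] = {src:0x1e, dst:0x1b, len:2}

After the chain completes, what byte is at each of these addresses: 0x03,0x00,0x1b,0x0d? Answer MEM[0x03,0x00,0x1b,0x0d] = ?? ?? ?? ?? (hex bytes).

MEM[0x03,0x00,0x1b,0x0d] = 9a d2 ab 68

#0 dst[0x00+3] := {0xa8,0x0f,0x13}
#1 dst[0x1f+7] := {0x13,0xeb,0x40,0xbb,0x15,0x9a,0xa2}
#2 dst[0x00+7] := {0xd2,0xb2,0xaf,0x9a,0xa8,0xfe,0x54}
#3 dst[0x1e+2] := {0xab,0x33}
#4 dst[0x1b+2] := {0xab,0x33}
query mem[0x03]=0x9a, mem[0x00]=0xd2, mem[0x1b]=0xab, mem[0x0d]=0x68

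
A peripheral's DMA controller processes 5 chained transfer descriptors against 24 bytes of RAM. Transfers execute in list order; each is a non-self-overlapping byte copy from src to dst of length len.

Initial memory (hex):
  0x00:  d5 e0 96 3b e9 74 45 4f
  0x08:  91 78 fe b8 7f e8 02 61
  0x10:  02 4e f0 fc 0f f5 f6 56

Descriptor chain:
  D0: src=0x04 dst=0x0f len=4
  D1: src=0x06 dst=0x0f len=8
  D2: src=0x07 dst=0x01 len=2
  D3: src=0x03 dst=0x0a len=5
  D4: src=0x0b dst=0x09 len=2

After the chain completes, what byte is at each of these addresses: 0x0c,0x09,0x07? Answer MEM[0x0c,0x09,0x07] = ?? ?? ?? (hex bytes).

MEM[0x0c,0x09,0x07] = 74 e9 4f

[0] 0x04->0x0f len=4 : e9 74 45 4f
[1] 0x06->0x0f len=8 : 45 4f 91 78 fe b8 7f e8
[2] 0x07->0x01 len=2 : 4f 91
[3] 0x03->0x0a len=5 : 3b e9 74 45 4f
[4] 0x0b->0x09 len=2 : e9 74
query mem[0x0c]=0x74, mem[0x09]=0xe9, mem[0x07]=0x4f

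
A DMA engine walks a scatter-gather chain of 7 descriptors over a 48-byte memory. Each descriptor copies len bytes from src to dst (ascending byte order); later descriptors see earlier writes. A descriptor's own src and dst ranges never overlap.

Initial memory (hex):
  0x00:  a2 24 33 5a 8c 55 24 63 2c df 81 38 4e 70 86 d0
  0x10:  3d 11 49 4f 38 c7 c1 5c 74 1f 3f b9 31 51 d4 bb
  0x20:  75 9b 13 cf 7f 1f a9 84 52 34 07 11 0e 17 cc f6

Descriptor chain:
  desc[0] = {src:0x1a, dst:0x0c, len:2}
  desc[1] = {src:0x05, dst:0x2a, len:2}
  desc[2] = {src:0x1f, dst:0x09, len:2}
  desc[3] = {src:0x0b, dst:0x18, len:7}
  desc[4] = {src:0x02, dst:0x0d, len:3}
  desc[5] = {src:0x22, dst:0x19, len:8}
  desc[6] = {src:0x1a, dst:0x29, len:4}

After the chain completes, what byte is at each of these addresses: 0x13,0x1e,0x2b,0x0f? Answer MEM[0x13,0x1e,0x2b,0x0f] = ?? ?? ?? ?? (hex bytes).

MEM[0x13,0x1e,0x2b,0x0f] = 4f 84 1f 8c

[0] 0x1a->0x0c len=2 : 3f b9
[1] 0x05->0x2a len=2 : 55 24
[2] 0x1f->0x09 len=2 : bb 75
[3] 0x0b->0x18 len=7 : 38 3f b9 86 d0 3d 11
[4] 0x02->0x0d len=3 : 33 5a 8c
[5] 0x22->0x19 len=8 : 13 cf 7f 1f a9 84 52 34
[6] 0x1a->0x29 len=4 : cf 7f 1f a9
query mem[0x13]=0x4f, mem[0x1e]=0x84, mem[0x2b]=0x1f, mem[0x0f]=0x8c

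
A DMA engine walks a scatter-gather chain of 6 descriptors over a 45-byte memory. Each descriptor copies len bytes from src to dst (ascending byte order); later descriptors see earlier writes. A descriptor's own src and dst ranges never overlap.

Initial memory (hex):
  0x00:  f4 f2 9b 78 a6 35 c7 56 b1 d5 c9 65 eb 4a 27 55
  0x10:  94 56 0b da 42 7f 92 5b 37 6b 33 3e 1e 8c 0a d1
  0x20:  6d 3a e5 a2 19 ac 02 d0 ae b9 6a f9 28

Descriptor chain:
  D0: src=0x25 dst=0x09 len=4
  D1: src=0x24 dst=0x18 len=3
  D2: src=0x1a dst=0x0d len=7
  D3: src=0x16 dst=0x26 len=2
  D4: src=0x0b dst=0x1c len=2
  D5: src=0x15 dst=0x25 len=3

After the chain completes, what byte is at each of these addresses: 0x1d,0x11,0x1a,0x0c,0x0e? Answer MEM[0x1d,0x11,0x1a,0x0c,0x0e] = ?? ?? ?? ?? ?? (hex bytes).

D0: mem[0x09..0x0c] <- [ac 02 d0 ae]
D1: mem[0x18..0x1a] <- [19 ac 02]
D2: mem[0x0d..0x13] <- [02 3e 1e 8c 0a d1 6d]
D3: mem[0x26..0x27] <- [92 5b]
D4: mem[0x1c..0x1d] <- [d0 ae]
D5: mem[0x25..0x27] <- [7f 92 5b]
query mem[0x1d]=0xae, mem[0x11]=0x0a, mem[0x1a]=0x02, mem[0x0c]=0xae, mem[0x0e]=0x3e

MEM[0x1d,0x11,0x1a,0x0c,0x0e] = ae 0a 02 ae 3e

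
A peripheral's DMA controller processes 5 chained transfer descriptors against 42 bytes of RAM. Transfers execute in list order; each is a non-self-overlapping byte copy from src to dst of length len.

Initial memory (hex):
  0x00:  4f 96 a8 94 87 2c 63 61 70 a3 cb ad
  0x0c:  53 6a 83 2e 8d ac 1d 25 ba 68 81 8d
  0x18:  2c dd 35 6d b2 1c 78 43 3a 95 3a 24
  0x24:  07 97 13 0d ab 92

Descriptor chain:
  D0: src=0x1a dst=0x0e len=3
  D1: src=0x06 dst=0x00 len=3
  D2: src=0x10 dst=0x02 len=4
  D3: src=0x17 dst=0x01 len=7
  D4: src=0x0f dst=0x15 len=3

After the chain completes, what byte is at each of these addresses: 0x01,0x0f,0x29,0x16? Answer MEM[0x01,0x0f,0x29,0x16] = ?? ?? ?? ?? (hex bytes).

D0: mem[0x0e..0x10] <- [35 6d b2]
D1: mem[0x00..0x02] <- [63 61 70]
D2: mem[0x02..0x05] <- [b2 ac 1d 25]
D3: mem[0x01..0x07] <- [8d 2c dd 35 6d b2 1c]
D4: mem[0x15..0x17] <- [6d b2 ac]
query mem[0x01]=0x8d, mem[0x0f]=0x6d, mem[0x29]=0x92, mem[0x16]=0xb2

MEM[0x01,0x0f,0x29,0x16] = 8d 6d 92 b2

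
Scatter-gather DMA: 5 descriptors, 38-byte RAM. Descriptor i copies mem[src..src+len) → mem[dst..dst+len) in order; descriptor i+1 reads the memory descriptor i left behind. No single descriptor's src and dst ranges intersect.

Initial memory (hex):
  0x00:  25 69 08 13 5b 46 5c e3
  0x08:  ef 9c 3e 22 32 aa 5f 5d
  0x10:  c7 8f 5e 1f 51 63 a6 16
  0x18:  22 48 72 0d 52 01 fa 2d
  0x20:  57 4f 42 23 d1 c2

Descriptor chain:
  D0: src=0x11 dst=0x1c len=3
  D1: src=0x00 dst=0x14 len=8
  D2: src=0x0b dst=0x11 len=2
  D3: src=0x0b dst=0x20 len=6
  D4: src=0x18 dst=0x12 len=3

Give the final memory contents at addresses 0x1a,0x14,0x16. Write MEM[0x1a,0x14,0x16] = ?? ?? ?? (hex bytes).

MEM[0x1a,0x14,0x16] = 5c 5c 08

D0: mem[0x1c..0x1e] <- [8f 5e 1f]
D1: mem[0x14..0x1b] <- [25 69 08 13 5b 46 5c e3]
D2: mem[0x11..0x12] <- [22 32]
D3: mem[0x20..0x25] <- [22 32 aa 5f 5d c7]
D4: mem[0x12..0x14] <- [5b 46 5c]
query mem[0x1a]=0x5c, mem[0x14]=0x5c, mem[0x16]=0x08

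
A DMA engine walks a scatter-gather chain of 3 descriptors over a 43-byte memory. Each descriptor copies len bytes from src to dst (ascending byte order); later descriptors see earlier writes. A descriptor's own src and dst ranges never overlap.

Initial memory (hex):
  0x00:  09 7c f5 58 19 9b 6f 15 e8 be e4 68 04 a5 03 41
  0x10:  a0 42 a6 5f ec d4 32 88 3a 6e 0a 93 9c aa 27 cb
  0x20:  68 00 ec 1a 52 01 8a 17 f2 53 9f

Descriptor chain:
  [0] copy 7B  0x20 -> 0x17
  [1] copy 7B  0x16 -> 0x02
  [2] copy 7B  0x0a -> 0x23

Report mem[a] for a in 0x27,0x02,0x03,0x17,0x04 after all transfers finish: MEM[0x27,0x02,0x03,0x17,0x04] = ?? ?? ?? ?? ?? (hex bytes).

#0 dst[0x17+7] := {0x68,0x00,0xec,0x1a,0x52,0x01,0x8a}
#1 dst[0x02+7] := {0x32,0x68,0x00,0xec,0x1a,0x52,0x01}
#2 dst[0x23+7] := {0xe4,0x68,0x04,0xa5,0x03,0x41,0xa0}
query mem[0x27]=0x03, mem[0x02]=0x32, mem[0x03]=0x68, mem[0x17]=0x68, mem[0x04]=0x00

MEM[0x27,0x02,0x03,0x17,0x04] = 03 32 68 68 00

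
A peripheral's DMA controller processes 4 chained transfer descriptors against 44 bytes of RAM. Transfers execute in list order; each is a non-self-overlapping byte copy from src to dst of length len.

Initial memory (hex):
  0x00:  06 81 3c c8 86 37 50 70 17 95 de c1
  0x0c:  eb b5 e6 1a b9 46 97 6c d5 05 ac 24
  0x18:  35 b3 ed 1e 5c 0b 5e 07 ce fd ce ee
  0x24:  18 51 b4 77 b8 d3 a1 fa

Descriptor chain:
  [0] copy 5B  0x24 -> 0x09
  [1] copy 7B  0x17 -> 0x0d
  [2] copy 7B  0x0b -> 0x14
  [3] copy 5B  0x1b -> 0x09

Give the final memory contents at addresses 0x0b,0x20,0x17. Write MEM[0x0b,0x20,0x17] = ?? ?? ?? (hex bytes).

MEM[0x0b,0x20,0x17] = 0b ce 35

#0 dst[0x09+5] := {0x18,0x51,0xb4,0x77,0xb8}
#1 dst[0x0d+7] := {0x24,0x35,0xb3,0xed,0x1e,0x5c,0x0b}
#2 dst[0x14+7] := {0xb4,0x77,0x24,0x35,0xb3,0xed,0x1e}
#3 dst[0x09+5] := {0x1e,0x5c,0x0b,0x5e,0x07}
query mem[0x0b]=0x0b, mem[0x20]=0xce, mem[0x17]=0x35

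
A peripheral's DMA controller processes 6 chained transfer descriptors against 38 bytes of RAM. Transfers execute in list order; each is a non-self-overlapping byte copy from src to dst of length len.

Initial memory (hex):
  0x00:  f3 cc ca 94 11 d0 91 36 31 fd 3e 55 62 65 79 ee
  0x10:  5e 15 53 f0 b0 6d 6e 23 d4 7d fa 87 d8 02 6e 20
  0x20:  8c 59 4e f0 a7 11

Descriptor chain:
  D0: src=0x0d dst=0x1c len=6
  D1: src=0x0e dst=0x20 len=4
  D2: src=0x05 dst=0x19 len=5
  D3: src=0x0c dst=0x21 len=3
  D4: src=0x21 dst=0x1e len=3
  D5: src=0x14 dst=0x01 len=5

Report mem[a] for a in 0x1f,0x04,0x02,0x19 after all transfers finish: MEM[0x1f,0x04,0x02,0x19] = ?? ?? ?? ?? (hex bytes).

#0 dst[0x1c+6] := {0x65,0x79,0xee,0x5e,0x15,0x53}
#1 dst[0x20+4] := {0x79,0xee,0x5e,0x15}
#2 dst[0x19+5] := {0xd0,0x91,0x36,0x31,0xfd}
#3 dst[0x21+3] := {0x62,0x65,0x79}
#4 dst[0x1e+3] := {0x62,0x65,0x79}
#5 dst[0x01+5] := {0xb0,0x6d,0x6e,0x23,0xd4}
query mem[0x1f]=0x65, mem[0x04]=0x23, mem[0x02]=0x6d, mem[0x19]=0xd0

MEM[0x1f,0x04,0x02,0x19] = 65 23 6d d0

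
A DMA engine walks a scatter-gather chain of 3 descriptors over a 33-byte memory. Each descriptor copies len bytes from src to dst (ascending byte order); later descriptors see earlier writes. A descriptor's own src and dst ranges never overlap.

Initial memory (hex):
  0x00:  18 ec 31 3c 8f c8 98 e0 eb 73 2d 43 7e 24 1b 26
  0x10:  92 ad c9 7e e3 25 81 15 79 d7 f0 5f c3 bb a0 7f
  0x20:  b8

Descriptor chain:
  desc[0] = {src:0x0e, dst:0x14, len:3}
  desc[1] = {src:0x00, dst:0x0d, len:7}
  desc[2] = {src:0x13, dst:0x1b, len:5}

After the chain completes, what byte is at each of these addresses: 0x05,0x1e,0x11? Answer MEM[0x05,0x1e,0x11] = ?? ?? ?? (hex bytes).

MEM[0x05,0x1e,0x11] = c8 92 8f

D0: mem[0x14..0x16] <- [1b 26 92]
D1: mem[0x0d..0x13] <- [18 ec 31 3c 8f c8 98]
D2: mem[0x1b..0x1f] <- [98 1b 26 92 15]
query mem[0x05]=0xc8, mem[0x1e]=0x92, mem[0x11]=0x8f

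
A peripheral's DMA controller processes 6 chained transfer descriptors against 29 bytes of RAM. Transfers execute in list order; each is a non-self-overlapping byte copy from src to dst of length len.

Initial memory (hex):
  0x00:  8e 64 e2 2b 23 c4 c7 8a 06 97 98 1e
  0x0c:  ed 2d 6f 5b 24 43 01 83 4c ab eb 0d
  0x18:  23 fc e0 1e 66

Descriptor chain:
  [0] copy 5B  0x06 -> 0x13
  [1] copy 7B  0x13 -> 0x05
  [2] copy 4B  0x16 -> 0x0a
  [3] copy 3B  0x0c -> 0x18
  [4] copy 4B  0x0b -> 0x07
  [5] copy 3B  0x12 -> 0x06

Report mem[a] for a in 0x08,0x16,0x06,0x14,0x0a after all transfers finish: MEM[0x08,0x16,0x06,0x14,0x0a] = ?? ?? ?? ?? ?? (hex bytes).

MEM[0x08,0x16,0x06,0x14,0x0a] = 8a 97 01 8a 6f

D0: mem[0x13..0x17] <- [c7 8a 06 97 98]
D1: mem[0x05..0x0b] <- [c7 8a 06 97 98 23 fc]
D2: mem[0x0a..0x0d] <- [97 98 23 fc]
D3: mem[0x18..0x1a] <- [23 fc 6f]
D4: mem[0x07..0x0a] <- [98 23 fc 6f]
D5: mem[0x06..0x08] <- [01 c7 8a]
query mem[0x08]=0x8a, mem[0x16]=0x97, mem[0x06]=0x01, mem[0x14]=0x8a, mem[0x0a]=0x6f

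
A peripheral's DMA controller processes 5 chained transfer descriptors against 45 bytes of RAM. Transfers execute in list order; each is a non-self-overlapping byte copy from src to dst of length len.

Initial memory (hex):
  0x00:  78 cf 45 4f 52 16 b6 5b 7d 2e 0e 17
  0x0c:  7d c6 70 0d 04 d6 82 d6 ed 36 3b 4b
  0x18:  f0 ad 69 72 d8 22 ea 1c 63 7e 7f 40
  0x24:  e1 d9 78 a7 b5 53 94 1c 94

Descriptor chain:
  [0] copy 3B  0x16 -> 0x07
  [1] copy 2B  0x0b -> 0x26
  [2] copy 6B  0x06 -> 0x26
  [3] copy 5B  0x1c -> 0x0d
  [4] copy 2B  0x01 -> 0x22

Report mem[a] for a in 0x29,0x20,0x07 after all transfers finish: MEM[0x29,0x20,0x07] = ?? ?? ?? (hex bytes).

#0 dst[0x07+3] := {0x3b,0x4b,0xf0}
#1 dst[0x26+2] := {0x17,0x7d}
#2 dst[0x26+6] := {0xb6,0x3b,0x4b,0xf0,0x0e,0x17}
#3 dst[0x0d+5] := {0xd8,0x22,0xea,0x1c,0x63}
#4 dst[0x22+2] := {0xcf,0x45}
query mem[0x29]=0xf0, mem[0x20]=0x63, mem[0x07]=0x3b

MEM[0x29,0x20,0x07] = f0 63 3b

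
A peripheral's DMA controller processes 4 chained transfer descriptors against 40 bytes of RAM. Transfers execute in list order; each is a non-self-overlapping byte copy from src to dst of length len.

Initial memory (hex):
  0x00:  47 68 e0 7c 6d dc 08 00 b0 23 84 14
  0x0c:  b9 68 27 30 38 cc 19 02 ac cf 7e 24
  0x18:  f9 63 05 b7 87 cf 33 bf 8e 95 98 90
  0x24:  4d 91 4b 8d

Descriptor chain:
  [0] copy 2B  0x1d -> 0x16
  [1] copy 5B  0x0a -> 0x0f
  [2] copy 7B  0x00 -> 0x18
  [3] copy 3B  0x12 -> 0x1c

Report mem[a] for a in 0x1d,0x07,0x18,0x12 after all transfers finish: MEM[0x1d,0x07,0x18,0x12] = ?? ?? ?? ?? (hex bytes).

[0] 0x1d->0x16 len=2 : cf 33
[1] 0x0a->0x0f len=5 : 84 14 b9 68 27
[2] 0x00->0x18 len=7 : 47 68 e0 7c 6d dc 08
[3] 0x12->0x1c len=3 : 68 27 ac
query mem[0x1d]=0x27, mem[0x07]=0x00, mem[0x18]=0x47, mem[0x12]=0x68

MEM[0x1d,0x07,0x18,0x12] = 27 00 47 68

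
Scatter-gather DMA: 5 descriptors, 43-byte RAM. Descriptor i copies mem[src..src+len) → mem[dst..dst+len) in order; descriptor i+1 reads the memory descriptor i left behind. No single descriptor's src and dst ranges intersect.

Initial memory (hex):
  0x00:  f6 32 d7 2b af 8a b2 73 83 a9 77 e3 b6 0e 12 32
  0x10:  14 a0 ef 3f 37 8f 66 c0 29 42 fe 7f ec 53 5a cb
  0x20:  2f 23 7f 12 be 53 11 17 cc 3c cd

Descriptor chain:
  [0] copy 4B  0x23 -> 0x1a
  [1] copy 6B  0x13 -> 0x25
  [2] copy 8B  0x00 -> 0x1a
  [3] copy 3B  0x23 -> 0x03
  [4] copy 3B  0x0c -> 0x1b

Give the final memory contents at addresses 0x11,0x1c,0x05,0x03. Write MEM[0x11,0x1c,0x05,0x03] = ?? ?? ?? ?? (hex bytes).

MEM[0x11,0x1c,0x05,0x03] = a0 0e 3f 12

#0 dst[0x1a+4] := {0x12,0xbe,0x53,0x11}
#1 dst[0x25+6] := {0x3f,0x37,0x8f,0x66,0xc0,0x29}
#2 dst[0x1a+8] := {0xf6,0x32,0xd7,0x2b,0xaf,0x8a,0xb2,0x73}
#3 dst[0x03+3] := {0x12,0xbe,0x3f}
#4 dst[0x1b+3] := {0xb6,0x0e,0x12}
query mem[0x11]=0xa0, mem[0x1c]=0x0e, mem[0x05]=0x3f, mem[0x03]=0x12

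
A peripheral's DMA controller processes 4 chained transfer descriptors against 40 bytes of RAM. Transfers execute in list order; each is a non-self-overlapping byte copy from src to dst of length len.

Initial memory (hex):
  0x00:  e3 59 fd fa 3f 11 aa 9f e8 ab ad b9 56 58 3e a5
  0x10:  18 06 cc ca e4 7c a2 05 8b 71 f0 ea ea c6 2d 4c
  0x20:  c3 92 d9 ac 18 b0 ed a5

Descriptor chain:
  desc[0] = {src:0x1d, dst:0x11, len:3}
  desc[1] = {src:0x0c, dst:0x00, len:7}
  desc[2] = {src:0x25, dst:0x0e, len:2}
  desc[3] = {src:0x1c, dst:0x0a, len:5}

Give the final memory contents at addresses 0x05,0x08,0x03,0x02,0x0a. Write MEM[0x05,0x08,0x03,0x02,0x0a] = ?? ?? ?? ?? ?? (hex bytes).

  after D0: wrote 3B at 0x11 = c62d4c
  after D1: wrote 7B at 0x00 = 56583ea518c62d
  after D2: wrote 2B at 0x0e = b0ed
  after D3: wrote 5B at 0x0a = eac62d4cc3
query mem[0x05]=0xc6, mem[0x08]=0xe8, mem[0x03]=0xa5, mem[0x02]=0x3e, mem[0x0a]=0xea

MEM[0x05,0x08,0x03,0x02,0x0a] = c6 e8 a5 3e ea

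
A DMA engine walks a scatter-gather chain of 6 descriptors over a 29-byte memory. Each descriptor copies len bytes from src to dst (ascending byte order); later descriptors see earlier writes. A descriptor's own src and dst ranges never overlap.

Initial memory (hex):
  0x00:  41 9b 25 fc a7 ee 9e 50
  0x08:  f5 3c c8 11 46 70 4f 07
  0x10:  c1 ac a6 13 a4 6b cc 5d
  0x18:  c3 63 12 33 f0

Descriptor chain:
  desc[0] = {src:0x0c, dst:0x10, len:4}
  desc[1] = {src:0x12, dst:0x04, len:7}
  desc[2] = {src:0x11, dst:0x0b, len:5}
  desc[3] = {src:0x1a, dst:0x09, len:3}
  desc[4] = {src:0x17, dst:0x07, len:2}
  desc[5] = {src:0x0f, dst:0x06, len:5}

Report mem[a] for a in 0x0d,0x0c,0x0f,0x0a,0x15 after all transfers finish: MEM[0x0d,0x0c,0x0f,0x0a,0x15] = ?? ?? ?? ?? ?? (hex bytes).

MEM[0x0d,0x0c,0x0f,0x0a,0x15] = 07 4f 6b 07 6b

[0] 0x0c->0x10 len=4 : 46 70 4f 07
[1] 0x12->0x04 len=7 : 4f 07 a4 6b cc 5d c3
[2] 0x11->0x0b len=5 : 70 4f 07 a4 6b
[3] 0x1a->0x09 len=3 : 12 33 f0
[4] 0x17->0x07 len=2 : 5d c3
[5] 0x0f->0x06 len=5 : 6b 46 70 4f 07
query mem[0x0d]=0x07, mem[0x0c]=0x4f, mem[0x0f]=0x6b, mem[0x0a]=0x07, mem[0x15]=0x6b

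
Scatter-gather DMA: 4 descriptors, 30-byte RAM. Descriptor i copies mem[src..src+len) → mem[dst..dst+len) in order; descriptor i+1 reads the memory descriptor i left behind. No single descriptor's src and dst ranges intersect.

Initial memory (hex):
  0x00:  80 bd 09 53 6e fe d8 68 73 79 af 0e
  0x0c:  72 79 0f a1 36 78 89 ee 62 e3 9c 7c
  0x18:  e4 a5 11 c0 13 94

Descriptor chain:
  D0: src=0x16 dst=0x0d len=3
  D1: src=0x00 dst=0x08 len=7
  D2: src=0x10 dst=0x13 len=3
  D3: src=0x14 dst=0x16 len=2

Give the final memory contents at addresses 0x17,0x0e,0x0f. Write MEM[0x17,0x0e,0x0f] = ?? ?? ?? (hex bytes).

MEM[0x17,0x0e,0x0f] = 89 d8 e4

  after D0: wrote 3B at 0x0d = 9c7ce4
  after D1: wrote 7B at 0x08 = 80bd09536efed8
  after D2: wrote 3B at 0x13 = 367889
  after D3: wrote 2B at 0x16 = 7889
query mem[0x17]=0x89, mem[0x0e]=0xd8, mem[0x0f]=0xe4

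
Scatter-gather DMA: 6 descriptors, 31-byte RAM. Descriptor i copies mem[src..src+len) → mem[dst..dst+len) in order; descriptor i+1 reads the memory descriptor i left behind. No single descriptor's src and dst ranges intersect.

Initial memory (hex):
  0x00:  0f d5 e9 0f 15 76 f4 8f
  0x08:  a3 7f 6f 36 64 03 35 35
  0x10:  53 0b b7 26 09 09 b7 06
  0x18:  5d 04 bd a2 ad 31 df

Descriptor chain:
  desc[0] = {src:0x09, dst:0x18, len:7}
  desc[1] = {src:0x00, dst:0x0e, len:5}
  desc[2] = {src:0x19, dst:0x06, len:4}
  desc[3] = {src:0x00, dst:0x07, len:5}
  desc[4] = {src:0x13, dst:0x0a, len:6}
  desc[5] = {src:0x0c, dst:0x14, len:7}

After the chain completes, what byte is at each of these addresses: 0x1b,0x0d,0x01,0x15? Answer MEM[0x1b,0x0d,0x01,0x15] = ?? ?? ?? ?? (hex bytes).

MEM[0x1b,0x0d,0x01,0x15] = 64 b7 d5 b7

  after D0: wrote 7B at 0x18 = 7f6f3664033535
  after D1: wrote 5B at 0x0e = 0fd5e90f15
  after D2: wrote 4B at 0x06 = 6f366403
  after D3: wrote 5B at 0x07 = 0fd5e90f15
  after D4: wrote 6B at 0x0a = 260909b7067f
  after D5: wrote 7B at 0x14 = 09b7067fe90f15
query mem[0x1b]=0x64, mem[0x0d]=0xb7, mem[0x01]=0xd5, mem[0x15]=0xb7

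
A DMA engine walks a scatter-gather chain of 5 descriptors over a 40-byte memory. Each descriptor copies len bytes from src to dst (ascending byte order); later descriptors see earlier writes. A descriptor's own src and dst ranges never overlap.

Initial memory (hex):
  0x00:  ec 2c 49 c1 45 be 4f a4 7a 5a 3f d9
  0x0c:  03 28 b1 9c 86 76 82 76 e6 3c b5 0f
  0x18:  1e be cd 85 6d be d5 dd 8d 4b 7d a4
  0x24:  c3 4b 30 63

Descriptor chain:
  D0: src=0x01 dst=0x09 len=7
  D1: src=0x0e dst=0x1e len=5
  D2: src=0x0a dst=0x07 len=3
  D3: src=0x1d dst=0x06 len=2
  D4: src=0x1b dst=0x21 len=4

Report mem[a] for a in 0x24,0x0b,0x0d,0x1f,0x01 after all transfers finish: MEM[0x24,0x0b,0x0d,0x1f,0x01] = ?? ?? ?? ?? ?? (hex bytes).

#0 dst[0x09+7] := {0x2c,0x49,0xc1,0x45,0xbe,0x4f,0xa4}
#1 dst[0x1e+5] := {0x4f,0xa4,0x86,0x76,0x82}
#2 dst[0x07+3] := {0x49,0xc1,0x45}
#3 dst[0x06+2] := {0xbe,0x4f}
#4 dst[0x21+4] := {0x85,0x6d,0xbe,0x4f}
query mem[0x24]=0x4f, mem[0x0b]=0xc1, mem[0x0d]=0xbe, mem[0x1f]=0xa4, mem[0x01]=0x2c

MEM[0x24,0x0b,0x0d,0x1f,0x01] = 4f c1 be a4 2c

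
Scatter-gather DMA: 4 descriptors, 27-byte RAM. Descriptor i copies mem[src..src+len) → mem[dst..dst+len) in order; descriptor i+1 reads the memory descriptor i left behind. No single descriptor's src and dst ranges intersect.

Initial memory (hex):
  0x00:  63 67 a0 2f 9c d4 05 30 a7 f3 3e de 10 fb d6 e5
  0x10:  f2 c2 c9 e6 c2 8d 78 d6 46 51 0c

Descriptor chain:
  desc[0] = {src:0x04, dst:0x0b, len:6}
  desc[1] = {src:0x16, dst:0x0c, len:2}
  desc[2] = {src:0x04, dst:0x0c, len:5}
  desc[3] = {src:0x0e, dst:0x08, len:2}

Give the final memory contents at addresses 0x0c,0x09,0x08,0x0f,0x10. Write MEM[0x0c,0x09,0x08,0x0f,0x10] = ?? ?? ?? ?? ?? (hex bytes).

MEM[0x0c,0x09,0x08,0x0f,0x10] = 9c 30 05 30 a7

  after D0: wrote 6B at 0x0b = 9cd40530a7f3
  after D1: wrote 2B at 0x0c = 78d6
  after D2: wrote 5B at 0x0c = 9cd40530a7
  after D3: wrote 2B at 0x08 = 0530
query mem[0x0c]=0x9c, mem[0x09]=0x30, mem[0x08]=0x05, mem[0x0f]=0x30, mem[0x10]=0xa7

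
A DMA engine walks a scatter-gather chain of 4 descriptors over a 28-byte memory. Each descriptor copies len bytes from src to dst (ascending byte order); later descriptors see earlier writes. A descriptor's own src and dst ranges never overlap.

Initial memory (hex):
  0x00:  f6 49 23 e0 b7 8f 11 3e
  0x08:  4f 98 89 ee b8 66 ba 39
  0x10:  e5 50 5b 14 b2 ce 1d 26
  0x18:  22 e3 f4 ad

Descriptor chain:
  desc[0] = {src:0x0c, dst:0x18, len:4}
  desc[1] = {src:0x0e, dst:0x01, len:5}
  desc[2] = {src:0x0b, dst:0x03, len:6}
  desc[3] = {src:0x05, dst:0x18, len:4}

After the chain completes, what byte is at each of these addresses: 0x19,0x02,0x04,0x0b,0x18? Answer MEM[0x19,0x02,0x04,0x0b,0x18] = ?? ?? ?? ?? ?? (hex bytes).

MEM[0x19,0x02,0x04,0x0b,0x18] = ba 39 b8 ee 66

  after D0: wrote 4B at 0x18 = b866ba39
  after D1: wrote 5B at 0x01 = ba39e5505b
  after D2: wrote 6B at 0x03 = eeb866ba39e5
  after D3: wrote 4B at 0x18 = 66ba39e5
query mem[0x19]=0xba, mem[0x02]=0x39, mem[0x04]=0xb8, mem[0x0b]=0xee, mem[0x18]=0x66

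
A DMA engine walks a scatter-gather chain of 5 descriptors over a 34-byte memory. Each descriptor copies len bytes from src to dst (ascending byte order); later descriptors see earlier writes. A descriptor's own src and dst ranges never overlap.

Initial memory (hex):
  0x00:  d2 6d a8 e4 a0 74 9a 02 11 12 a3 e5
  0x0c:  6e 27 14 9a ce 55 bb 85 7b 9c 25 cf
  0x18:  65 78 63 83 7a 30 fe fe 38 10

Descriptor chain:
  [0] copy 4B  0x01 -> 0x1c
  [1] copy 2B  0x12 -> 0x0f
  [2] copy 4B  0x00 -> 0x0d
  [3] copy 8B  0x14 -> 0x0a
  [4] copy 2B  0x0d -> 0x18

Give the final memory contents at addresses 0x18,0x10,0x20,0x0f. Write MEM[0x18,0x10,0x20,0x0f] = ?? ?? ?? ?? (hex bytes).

#0 dst[0x1c+4] := {0x6d,0xa8,0xe4,0xa0}
#1 dst[0x0f+2] := {0xbb,0x85}
#2 dst[0x0d+4] := {0xd2,0x6d,0xa8,0xe4}
#3 dst[0x0a+8] := {0x7b,0x9c,0x25,0xcf,0x65,0x78,0x63,0x83}
#4 dst[0x18+2] := {0xcf,0x65}
query mem[0x18]=0xcf, mem[0x10]=0x63, mem[0x20]=0x38, mem[0x0f]=0x78

MEM[0x18,0x10,0x20,0x0f] = cf 63 38 78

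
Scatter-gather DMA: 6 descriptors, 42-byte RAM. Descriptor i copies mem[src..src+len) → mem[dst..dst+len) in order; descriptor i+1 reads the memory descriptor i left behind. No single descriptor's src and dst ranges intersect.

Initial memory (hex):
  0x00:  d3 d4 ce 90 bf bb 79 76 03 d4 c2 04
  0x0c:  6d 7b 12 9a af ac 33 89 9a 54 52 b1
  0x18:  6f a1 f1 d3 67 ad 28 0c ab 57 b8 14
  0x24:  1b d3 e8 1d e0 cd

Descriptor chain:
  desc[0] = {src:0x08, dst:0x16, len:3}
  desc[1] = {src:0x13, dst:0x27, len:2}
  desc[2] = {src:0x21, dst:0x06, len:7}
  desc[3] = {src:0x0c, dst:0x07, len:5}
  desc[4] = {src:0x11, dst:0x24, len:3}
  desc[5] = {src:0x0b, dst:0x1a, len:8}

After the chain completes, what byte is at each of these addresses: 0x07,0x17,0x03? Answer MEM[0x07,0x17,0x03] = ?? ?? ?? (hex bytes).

MEM[0x07,0x17,0x03] = 89 d4 90

[0] 0x08->0x16 len=3 : 03 d4 c2
[1] 0x13->0x27 len=2 : 89 9a
[2] 0x21->0x06 len=7 : 57 b8 14 1b d3 e8 89
[3] 0x0c->0x07 len=5 : 89 7b 12 9a af
[4] 0x11->0x24 len=3 : ac 33 89
[5] 0x0b->0x1a len=8 : af 89 7b 12 9a af ac 33
query mem[0x07]=0x89, mem[0x17]=0xd4, mem[0x03]=0x90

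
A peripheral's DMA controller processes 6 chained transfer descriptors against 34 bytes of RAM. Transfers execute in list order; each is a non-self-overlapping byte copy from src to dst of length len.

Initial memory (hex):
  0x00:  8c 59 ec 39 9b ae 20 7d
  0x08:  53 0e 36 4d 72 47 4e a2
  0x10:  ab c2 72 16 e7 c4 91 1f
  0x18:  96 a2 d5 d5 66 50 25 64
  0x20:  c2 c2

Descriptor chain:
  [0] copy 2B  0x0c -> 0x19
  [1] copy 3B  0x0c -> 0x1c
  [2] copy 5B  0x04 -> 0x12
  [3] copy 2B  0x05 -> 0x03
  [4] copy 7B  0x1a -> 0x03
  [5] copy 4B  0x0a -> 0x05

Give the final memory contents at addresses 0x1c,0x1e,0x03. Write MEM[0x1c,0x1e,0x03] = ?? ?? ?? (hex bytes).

MEM[0x1c,0x1e,0x03] = 72 4e 47

  after D0: wrote 2B at 0x19 = 7247
  after D1: wrote 3B at 0x1c = 72474e
  after D2: wrote 5B at 0x12 = 9bae207d53
  after D3: wrote 2B at 0x03 = ae20
  after D4: wrote 7B at 0x03 = 47d572474e64c2
  after D5: wrote 4B at 0x05 = 364d7247
query mem[0x1c]=0x72, mem[0x1e]=0x4e, mem[0x03]=0x47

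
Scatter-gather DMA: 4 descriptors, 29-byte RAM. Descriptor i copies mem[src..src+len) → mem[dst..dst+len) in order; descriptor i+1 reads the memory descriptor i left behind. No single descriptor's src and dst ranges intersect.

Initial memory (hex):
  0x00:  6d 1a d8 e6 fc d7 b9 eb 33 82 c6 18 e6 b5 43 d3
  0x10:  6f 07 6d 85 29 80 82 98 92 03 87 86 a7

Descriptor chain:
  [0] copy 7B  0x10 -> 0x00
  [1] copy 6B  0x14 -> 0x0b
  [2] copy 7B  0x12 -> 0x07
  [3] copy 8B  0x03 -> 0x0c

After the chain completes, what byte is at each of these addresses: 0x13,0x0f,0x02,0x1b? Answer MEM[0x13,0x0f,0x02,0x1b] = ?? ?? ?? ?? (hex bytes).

D0: mem[0x00..0x06] <- [6f 07 6d 85 29 80 82]
D1: mem[0x0b..0x10] <- [29 80 82 98 92 03]
D2: mem[0x07..0x0d] <- [6d 85 29 80 82 98 92]
D3: mem[0x0c..0x13] <- [85 29 80 82 6d 85 29 80]
query mem[0x13]=0x80, mem[0x0f]=0x82, mem[0x02]=0x6d, mem[0x1b]=0x86

MEM[0x13,0x0f,0x02,0x1b] = 80 82 6d 86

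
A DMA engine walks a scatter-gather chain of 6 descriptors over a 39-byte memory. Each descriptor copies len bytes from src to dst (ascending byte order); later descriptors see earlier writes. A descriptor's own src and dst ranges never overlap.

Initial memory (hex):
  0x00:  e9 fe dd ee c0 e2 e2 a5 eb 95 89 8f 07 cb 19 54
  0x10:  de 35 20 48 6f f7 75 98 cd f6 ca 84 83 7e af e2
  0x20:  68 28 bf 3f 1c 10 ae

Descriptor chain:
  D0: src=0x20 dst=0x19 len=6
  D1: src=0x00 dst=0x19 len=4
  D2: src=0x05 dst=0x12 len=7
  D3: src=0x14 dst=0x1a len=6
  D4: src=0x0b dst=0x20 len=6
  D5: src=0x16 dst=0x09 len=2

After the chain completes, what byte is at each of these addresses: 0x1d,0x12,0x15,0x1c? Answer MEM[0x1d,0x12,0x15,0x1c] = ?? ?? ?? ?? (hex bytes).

MEM[0x1d,0x12,0x15,0x1c] = 89 e2 eb 95

#0 dst[0x19+6] := {0x68,0x28,0xbf,0x3f,0x1c,0x10}
#1 dst[0x19+4] := {0xe9,0xfe,0xdd,0xee}
#2 dst[0x12+7] := {0xe2,0xe2,0xa5,0xeb,0x95,0x89,0x8f}
#3 dst[0x1a+6] := {0xa5,0xeb,0x95,0x89,0x8f,0xe9}
#4 dst[0x20+6] := {0x8f,0x07,0xcb,0x19,0x54,0xde}
#5 dst[0x09+2] := {0x95,0x89}
query mem[0x1d]=0x89, mem[0x12]=0xe2, mem[0x15]=0xeb, mem[0x1c]=0x95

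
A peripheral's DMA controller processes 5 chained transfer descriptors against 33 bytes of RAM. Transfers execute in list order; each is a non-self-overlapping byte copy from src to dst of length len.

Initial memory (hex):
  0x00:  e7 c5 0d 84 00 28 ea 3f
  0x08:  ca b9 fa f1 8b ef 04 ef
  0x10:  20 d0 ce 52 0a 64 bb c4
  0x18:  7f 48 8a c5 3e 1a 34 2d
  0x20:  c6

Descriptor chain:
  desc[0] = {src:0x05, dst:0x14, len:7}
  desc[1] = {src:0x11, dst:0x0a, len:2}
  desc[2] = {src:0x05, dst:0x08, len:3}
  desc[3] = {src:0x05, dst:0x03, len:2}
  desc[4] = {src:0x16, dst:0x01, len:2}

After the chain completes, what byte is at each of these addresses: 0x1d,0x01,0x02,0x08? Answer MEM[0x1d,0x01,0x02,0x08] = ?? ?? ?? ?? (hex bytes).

MEM[0x1d,0x01,0x02,0x08] = 1a 3f ca 28

#0 dst[0x14+7] := {0x28,0xea,0x3f,0xca,0xb9,0xfa,0xf1}
#1 dst[0x0a+2] := {0xd0,0xce}
#2 dst[0x08+3] := {0x28,0xea,0x3f}
#3 dst[0x03+2] := {0x28,0xea}
#4 dst[0x01+2] := {0x3f,0xca}
query mem[0x1d]=0x1a, mem[0x01]=0x3f, mem[0x02]=0xca, mem[0x08]=0x28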